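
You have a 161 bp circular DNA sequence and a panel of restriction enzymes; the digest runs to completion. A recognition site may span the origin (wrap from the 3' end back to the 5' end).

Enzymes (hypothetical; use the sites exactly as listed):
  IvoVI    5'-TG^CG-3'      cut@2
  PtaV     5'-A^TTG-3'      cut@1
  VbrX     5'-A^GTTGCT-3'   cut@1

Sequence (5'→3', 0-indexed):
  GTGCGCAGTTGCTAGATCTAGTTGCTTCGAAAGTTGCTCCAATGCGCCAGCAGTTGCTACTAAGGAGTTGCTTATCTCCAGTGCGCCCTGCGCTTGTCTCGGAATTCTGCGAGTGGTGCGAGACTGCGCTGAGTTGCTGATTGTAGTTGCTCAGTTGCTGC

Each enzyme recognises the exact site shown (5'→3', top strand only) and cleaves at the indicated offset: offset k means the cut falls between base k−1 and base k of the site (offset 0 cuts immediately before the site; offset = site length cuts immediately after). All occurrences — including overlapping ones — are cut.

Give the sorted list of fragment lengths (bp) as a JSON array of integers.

[4,4,5,6,7,7,8,8,8,8,9,12,12,13,14,17,19]

Per-enzyme occurrences:
  IvoVI TGCG/2: at [1, 42, 81, 88, 107, 116, 124, 158] ⇒ [3, 44, 83, 90, 109, 118, 126, 160]
  PtaV ATTG/1: at [139] ⇒ [140]
  VbrX AGTTGCT/1: at [6, 19, 31, 51, 65, 131, 144, 152] ⇒ [7, 20, 32, 52, 66, 132, 145, 153]

All cut coordinates (distinct, sorted): [3, 7, 20, 32, 44, 52, 66, 83, 90, 109, 118, 126, 132, 140, 145, 153, 160]

Fragment lengths:
  3→7: 4 bp
  7→20: 13 bp
  20→32: 12 bp
  32→44: 12 bp
  44→52: 8 bp
  52→66: 14 bp
  66→83: 17 bp
  83→90: 7 bp
  90→109: 19 bp
  109→118: 9 bp
  118→126: 8 bp
  126→132: 6 bp
  132→140: 8 bp
  140→145: 5 bp
  145→153: 8 bp
  153→160: 7 bp
  160→3 (wrap): 161-160+3 = 4 bp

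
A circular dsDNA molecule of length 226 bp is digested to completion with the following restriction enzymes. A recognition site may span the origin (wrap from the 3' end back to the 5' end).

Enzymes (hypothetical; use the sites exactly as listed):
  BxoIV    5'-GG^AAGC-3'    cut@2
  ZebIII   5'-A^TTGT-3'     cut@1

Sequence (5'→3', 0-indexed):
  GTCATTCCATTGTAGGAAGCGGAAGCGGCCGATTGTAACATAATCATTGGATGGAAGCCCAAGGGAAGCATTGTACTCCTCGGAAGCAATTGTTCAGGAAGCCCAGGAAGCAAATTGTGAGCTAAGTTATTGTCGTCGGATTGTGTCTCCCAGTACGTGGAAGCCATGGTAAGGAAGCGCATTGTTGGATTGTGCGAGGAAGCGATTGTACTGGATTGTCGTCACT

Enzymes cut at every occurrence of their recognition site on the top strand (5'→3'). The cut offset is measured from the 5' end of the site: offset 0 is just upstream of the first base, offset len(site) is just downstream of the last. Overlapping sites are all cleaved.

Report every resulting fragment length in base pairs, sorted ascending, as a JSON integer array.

Per-enzyme occurrences:
  BxoIV GGAAGC/2: at [14, 20, 52, 63, 81, 96, 105, 158, 172, 197] ⇒ [16, 22, 54, 65, 83, 98, 107, 160, 174, 199]
  ZebIII ATTGT/1: at [8, 31, 69, 88, 113, 128, 139, 180, 188, 204, 214] ⇒ [9, 32, 70, 89, 114, 129, 140, 181, 189, 205, 215]

All cut coordinates (distinct, sorted): [9, 16, 22, 32, 54, 65, 70, 83, 89, 98, 107, 114, 129, 140, 160, 174, 181, 189, 199, 205, 215]

Fragments:
  9→16: 7 bp
  16→22: 6 bp
  22→32: 10 bp
  32→54: 22 bp
  54→65: 11 bp
  65→70: 5 bp
  70→83: 13 bp
  83→89: 6 bp
  89→98: 9 bp
  98→107: 9 bp
  107→114: 7 bp
  114→129: 15 bp
  129→140: 11 bp
  140→160: 20 bp
  160→174: 14 bp
  174→181: 7 bp
  181→189: 8 bp
  189→199: 10 bp
  199→205: 6 bp
  205→215: 10 bp
  215→9 (wrap): 226-215+9 = 20 bp

[5,6,6,6,7,7,7,8,9,9,10,10,10,11,11,13,14,15,20,20,22]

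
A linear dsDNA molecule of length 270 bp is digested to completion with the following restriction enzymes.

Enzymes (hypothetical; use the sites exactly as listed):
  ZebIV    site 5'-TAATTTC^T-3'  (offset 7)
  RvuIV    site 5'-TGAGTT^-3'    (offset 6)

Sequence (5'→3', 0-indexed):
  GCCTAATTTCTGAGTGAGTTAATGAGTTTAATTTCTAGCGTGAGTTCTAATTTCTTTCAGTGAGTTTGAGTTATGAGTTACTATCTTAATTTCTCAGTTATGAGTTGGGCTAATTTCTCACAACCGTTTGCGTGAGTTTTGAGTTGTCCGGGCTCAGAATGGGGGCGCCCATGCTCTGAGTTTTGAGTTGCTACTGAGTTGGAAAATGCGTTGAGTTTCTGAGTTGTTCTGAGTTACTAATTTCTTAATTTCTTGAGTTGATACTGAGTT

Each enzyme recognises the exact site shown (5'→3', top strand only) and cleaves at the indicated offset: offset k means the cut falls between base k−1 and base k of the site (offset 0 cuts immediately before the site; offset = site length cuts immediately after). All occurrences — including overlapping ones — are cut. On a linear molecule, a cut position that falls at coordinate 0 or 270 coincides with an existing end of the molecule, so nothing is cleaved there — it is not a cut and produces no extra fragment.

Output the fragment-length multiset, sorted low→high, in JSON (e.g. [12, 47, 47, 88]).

[6,7,7,7,7,7,8,8,8,8,9,10,10,10,11,11,11,11,12,13,14,17,21,37]

Per-enzyme occurrences:
  ZebIV (TAATTTCT, off=7): starts [3, 28, 47, 86, 110, 237, 245] → cuts [10, 35, 54, 93, 117, 244, 252]
  RvuIV (TGAGTT, off=6): starts [14, 22, 40, 60, 66, 73, 100, 132, 139, 176, 183, 194, 211, 219, 229, 253, 264] → cuts [20, 28, 46, 66, 72, 79, 106, 138, 145, 182, 189, 200, 217, 225, 235, 259] (position 270 is a terminus of the linear molecule — no cut)

Pooled cuts: [10, 20, 28, 35, 46, 54, 66, 72, 79, 93, 106, 117, 138, 145, 182, 189, 200, 217, 225, 235, 244, 252, 259]

Fragments:
  [0,10): 10 bp
  [10,20): 10 bp
  [20,28): 8 bp
  [28,35): 7 bp
  [35,46): 11 bp
  [46,54): 8 bp
  [54,66): 12 bp
  [66,72): 6 bp
  [72,79): 7 bp
  [79,93): 14 bp
  [93,106): 13 bp
  [106,117): 11 bp
  [117,138): 21 bp
  [138,145): 7 bp
  [145,182): 37 bp
  [182,189): 7 bp
  [189,200): 11 bp
  [200,217): 17 bp
  [217,225): 8 bp
  [225,235): 10 bp
  [235,244): 9 bp
  [244,252): 8 bp
  [252,259): 7 bp
  [259,270): 11 bp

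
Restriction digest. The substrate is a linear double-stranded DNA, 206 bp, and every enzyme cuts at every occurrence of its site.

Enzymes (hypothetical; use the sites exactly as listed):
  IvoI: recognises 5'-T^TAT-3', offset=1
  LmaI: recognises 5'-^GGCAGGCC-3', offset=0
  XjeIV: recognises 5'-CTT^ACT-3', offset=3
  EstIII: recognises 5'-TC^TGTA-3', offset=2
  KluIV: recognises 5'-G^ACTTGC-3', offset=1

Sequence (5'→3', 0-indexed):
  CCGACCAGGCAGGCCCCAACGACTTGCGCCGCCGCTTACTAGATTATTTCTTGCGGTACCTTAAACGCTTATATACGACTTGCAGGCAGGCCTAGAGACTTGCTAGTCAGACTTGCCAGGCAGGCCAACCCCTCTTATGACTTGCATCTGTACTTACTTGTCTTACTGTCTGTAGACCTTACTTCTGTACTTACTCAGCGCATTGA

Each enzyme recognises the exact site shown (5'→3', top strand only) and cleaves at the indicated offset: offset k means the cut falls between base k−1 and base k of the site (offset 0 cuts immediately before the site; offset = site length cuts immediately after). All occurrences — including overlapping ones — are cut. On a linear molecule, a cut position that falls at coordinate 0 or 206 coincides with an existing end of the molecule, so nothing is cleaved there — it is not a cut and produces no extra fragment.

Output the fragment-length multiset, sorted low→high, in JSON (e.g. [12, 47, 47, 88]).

[4,5,6,7,7,7,7,7,8,8,9,9,10,13,13,14,14,16,17,25]

Per-enzyme occurrences:
  IvoI TTAT/1: at [43, 68, 134] ⇒ [44, 69, 135]
  LmaI GGCAGGCC/0: at [7, 84, 118] ⇒ [7, 84, 118]
  XjeIV CTTACT/3: at [34, 152, 161, 177, 189] ⇒ [37, 155, 164, 180, 192]
  EstIII TCTGTA/2: at [146, 168, 183] ⇒ [148, 170, 185]
  KluIV GACTTGC/1: at [20, 76, 96, 109, 138] ⇒ [21, 77, 97, 110, 139]

Pooled cuts: [7, 21, 37, 44, 69, 77, 84, 97, 110, 118, 135, 139, 148, 155, 164, 170, 180, 185, 192]

Fragments:
  [0,7): 7 bp
  [7,21): 14 bp
  [21,37): 16 bp
  [37,44): 7 bp
  [44,69): 25 bp
  [69,77): 8 bp
  [77,84): 7 bp
  [84,97): 13 bp
  [97,110): 13 bp
  [110,118): 8 bp
  [118,135): 17 bp
  [135,139): 4 bp
  [139,148): 9 bp
  [148,155): 7 bp
  [155,164): 9 bp
  [164,170): 6 bp
  [170,180): 10 bp
  [180,185): 5 bp
  [185,192): 7 bp
  [192,206): 14 bp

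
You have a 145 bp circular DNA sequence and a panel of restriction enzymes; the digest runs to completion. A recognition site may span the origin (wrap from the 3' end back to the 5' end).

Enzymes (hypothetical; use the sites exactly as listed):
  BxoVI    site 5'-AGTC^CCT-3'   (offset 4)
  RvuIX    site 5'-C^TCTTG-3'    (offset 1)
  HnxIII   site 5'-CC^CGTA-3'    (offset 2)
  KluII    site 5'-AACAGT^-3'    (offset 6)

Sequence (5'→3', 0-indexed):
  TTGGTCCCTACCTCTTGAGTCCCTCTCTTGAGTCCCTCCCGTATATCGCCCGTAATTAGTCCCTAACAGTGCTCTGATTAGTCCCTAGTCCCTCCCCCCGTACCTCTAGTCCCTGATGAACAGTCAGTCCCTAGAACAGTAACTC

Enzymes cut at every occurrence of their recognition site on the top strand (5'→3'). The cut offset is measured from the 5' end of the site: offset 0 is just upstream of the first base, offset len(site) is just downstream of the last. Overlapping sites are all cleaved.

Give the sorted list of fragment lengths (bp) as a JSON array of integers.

Site scan:
  BxoVI (AGTCCCT, off=4): starts [17, 30, 57, 79, 86, 107, 125] → cuts [21, 34, 61, 83, 90, 111, 129]
  RvuIX (CTCTTG, off=1): starts [11, 24, 142] → cuts [12, 25, 143]
  HnxIII (CCCGTA, off=2): starts [37, 48, 96] → cuts [39, 50, 98]
  KluII (AACAGT, off=6): starts [64, 118, 134] → cuts [70, 124, 140]

All cut coordinates (distinct, sorted): [12, 21, 25, 34, 39, 50, 61, 70, 83, 90, 98, 111, 124, 129, 140, 143]

Fragments:
  12→21: 9 bp
  21→25: 4 bp
  25→34: 9 bp
  34→39: 5 bp
  39→50: 11 bp
  50→61: 11 bp
  61→70: 9 bp
  70→83: 13 bp
  83→90: 7 bp
  90→98: 8 bp
  98→111: 13 bp
  111→124: 13 bp
  124→129: 5 bp
  129→140: 11 bp
  140→143: 3 bp
  143→12 (wrap): 145-143+12 = 14 bp

[3,4,5,5,7,8,9,9,9,11,11,11,13,13,13,14]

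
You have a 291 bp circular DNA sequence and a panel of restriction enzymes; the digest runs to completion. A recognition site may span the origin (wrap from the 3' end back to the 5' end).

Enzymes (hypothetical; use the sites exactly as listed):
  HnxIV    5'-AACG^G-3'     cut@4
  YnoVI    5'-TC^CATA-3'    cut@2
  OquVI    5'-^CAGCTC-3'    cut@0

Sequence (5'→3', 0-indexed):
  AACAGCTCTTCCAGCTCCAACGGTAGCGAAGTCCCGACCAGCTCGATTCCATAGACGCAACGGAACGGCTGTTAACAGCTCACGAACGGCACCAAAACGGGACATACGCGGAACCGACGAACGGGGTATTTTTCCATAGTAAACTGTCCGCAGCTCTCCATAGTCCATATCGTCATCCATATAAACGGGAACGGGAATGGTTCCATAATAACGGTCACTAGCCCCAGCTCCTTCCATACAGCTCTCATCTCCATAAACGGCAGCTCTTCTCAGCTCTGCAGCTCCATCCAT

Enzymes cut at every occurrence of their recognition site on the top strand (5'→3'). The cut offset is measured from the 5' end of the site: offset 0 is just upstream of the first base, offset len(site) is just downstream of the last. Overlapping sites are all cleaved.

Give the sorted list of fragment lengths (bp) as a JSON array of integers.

[1,4,5,5,6,7,8,8,8,8,9,10,10,10,10,10,10,11,11,11,11,11,12,13,13,13,16,16,24]

Scan for sites:
  HnxIV (AACGG, off=4): starts [18, 58, 63, 84, 95, 119, 183, 189, 209, 255] → cuts [22, 62, 67, 88, 99, 123, 187, 193, 213, 259]
  YnoVI (TCCATA, off=2): starts [47, 132, 156, 163, 175, 201, 232, 249, 286] → cuts [49, 134, 158, 165, 177, 203, 234, 251, 288]
  OquVI (CAGCTC, off=0): starts [2, 11, 38, 75, 150, 224, 238, 260, 270, 278] → cuts [2, 11, 38, 75, 150, 224, 238, 260, 270, 278]

Pooled cuts: [2, 11, 22, 38, 49, 62, 67, 75, 88, 99, 123, 134, 150, 158, 165, 177, 187, 193, 203, 213, 224, 234, 238, 251, 259, 260, 270, 278, 288]

Fragment lengths:
  2→11: 9 bp
  11→22: 11 bp
  22→38: 16 bp
  38→49: 11 bp
  49→62: 13 bp
  62→67: 5 bp
  67→75: 8 bp
  75→88: 13 bp
  88→99: 11 bp
  99→123: 24 bp
  123→134: 11 bp
  134→150: 16 bp
  150→158: 8 bp
  158→165: 7 bp
  165→177: 12 bp
  177→187: 10 bp
  187→193: 6 bp
  193→203: 10 bp
  203→213: 10 bp
  213→224: 11 bp
  224→234: 10 bp
  234→238: 4 bp
  238→251: 13 bp
  251→259: 8 bp
  259→260: 1 bp
  260→270: 10 bp
  270→278: 8 bp
  278→288: 10 bp
  288→2 (wrap): 291-288+2 = 5 bp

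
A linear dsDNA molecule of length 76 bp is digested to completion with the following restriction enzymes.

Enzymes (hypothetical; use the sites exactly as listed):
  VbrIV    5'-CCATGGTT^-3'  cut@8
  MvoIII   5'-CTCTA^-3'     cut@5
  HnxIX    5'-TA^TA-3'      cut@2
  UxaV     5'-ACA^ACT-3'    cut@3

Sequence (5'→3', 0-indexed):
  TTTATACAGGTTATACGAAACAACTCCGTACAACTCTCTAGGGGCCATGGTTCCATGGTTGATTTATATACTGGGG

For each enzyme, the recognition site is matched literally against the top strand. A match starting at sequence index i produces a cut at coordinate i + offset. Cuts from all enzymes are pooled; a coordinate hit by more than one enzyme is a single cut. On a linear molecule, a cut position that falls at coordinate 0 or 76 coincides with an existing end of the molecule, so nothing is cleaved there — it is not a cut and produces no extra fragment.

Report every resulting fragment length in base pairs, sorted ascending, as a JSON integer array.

Scan for sites:
  VbrIV (CCATGGTT, off=8): starts [44, 52] → cuts [52, 60]
  MvoIII (CTCTA, off=5): starts [35] → cuts [40]
  HnxIX (TATA, off=2): starts [2, 11, 64, 66] → cuts [4, 13, 66, 68]
  UxaV (ACAACT, off=3): starts [19, 29] → cuts [22, 32]

Pooled cuts: [4, 13, 22, 32, 40, 52, 60, 66, 68]

Fragment lengths:
  [0,4): 4 bp
  [4,13): 9 bp
  [13,22): 9 bp
  [22,32): 10 bp
  [32,40): 8 bp
  [40,52): 12 bp
  [52,60): 8 bp
  [60,66): 6 bp
  [66,68): 2 bp
  [68,76): 8 bp

[2,4,6,8,8,8,9,9,10,12]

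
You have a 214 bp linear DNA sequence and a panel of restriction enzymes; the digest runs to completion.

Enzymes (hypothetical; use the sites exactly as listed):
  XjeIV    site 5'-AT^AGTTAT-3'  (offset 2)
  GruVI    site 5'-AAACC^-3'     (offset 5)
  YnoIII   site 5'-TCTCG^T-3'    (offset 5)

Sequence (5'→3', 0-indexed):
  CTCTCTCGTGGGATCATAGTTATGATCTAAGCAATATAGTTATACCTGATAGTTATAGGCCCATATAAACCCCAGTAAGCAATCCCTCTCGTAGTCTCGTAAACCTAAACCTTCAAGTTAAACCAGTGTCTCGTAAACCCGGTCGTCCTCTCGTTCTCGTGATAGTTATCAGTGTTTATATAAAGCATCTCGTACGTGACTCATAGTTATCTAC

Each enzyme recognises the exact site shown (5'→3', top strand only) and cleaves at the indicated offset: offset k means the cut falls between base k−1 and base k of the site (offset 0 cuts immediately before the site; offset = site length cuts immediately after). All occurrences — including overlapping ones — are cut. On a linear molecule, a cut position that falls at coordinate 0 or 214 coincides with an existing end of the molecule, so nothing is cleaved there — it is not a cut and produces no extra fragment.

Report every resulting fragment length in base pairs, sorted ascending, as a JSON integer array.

Site scan:
  XjeIV ATAGTTAT/2: at [15, 35, 48, 161, 202] ⇒ [17, 37, 50, 163, 204]
  GruVI AAACC/5: at [66, 100, 106, 119, 134] ⇒ [71, 105, 111, 124, 139]
  YnoIII TCTCGT/5: at [3, 86, 94, 128, 148, 154, 187] ⇒ [8, 91, 99, 133, 153, 159, 192]

All cut coordinates (distinct, sorted): [8, 17, 37, 50, 71, 91, 99, 105, 111, 124, 133, 139, 153, 159, 163, 192, 204]

Fragments:
  [0,8): 8 bp
  [8,17): 9 bp
  [17,37): 20 bp
  [37,50): 13 bp
  [50,71): 21 bp
  [71,91): 20 bp
  [91,99): 8 bp
  [99,105): 6 bp
  [105,111): 6 bp
  [111,124): 13 bp
  [124,133): 9 bp
  [133,139): 6 bp
  [139,153): 14 bp
  [153,159): 6 bp
  [159,163): 4 bp
  [163,192): 29 bp
  [192,204): 12 bp
  [204,214): 10 bp

[4,6,6,6,6,8,8,9,9,10,12,13,13,14,20,20,21,29]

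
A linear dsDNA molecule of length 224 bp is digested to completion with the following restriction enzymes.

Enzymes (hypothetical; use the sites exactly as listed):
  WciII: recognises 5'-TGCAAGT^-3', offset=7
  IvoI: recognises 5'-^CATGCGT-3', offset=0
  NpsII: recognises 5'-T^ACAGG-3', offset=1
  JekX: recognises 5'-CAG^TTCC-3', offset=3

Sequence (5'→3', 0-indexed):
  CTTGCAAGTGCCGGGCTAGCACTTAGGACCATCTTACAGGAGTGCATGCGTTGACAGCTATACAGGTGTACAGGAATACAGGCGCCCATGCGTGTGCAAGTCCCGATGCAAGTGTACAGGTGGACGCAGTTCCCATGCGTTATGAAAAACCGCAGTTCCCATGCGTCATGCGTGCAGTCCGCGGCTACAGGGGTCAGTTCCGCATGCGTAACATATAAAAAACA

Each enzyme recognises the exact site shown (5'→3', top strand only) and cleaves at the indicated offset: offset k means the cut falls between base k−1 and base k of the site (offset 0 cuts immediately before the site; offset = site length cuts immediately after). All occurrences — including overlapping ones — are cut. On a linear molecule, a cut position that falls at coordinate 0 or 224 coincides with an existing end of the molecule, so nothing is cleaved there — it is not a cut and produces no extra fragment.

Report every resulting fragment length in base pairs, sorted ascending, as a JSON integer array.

Per-enzyme occurrences:
  WciII (TGCAAGT, off=7): starts [2, 94, 106] → cuts [9, 101, 113]
  IvoI (CATGCGT, off=0): starts [44, 86, 133, 159, 166, 202] → cuts [44, 86, 133, 159, 166, 202]
  NpsII (TACAGG, off=1): starts [34, 60, 68, 76, 114, 185] → cuts [35, 61, 69, 77, 115, 186]
  JekX (CAGTTCC, off=3): starts [126, 152, 194] → cuts [129, 155, 197]

Pooled cuts: [9, 35, 44, 61, 69, 77, 86, 101, 113, 115, 129, 133, 155, 159, 166, 186, 197, 202]

Fragment lengths:
  [0,9): 9 bp
  [9,35): 26 bp
  [35,44): 9 bp
  [44,61): 17 bp
  [61,69): 8 bp
  [69,77): 8 bp
  [77,86): 9 bp
  [86,101): 15 bp
  [101,113): 12 bp
  [113,115): 2 bp
  [115,129): 14 bp
  [129,133): 4 bp
  [133,155): 22 bp
  [155,159): 4 bp
  [159,166): 7 bp
  [166,186): 20 bp
  [186,197): 11 bp
  [197,202): 5 bp
  [202,224): 22 bp

[2,4,4,5,7,8,8,9,9,9,11,12,14,15,17,20,22,22,26]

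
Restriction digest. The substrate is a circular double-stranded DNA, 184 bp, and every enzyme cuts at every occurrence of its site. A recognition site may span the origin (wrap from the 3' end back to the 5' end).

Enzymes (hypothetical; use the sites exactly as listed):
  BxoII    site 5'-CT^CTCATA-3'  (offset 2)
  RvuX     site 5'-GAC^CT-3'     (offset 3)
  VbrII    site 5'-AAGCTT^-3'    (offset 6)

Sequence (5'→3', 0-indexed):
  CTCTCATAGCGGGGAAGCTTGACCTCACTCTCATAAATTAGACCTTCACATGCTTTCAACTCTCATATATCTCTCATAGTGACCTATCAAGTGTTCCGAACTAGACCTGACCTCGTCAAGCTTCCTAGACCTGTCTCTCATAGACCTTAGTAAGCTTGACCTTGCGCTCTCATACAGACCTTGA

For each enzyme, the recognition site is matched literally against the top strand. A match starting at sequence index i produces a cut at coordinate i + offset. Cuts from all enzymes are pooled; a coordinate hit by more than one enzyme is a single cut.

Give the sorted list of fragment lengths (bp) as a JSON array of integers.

[3,3,5,6,6,7,7,8,9,11,11,11,12,12,14,18,18,23]

Site scan:
  BxoII (CTCTCATA, off=2): starts [0, 27, 59, 70, 134, 166] → cuts [2, 29, 61, 72, 136, 168]
  RvuX (GACCT, off=3): starts [20, 40, 80, 103, 108, 127, 142, 157, 176] → cuts [23, 43, 83, 106, 111, 130, 145, 160, 179]
  VbrII (AAGCTT, off=6): starts [14, 117, 151] → cuts [20, 123, 157]

Pooled cuts: [2, 20, 23, 29, 43, 61, 72, 83, 106, 111, 123, 130, 136, 145, 157, 160, 168, 179]

Fragment lengths:
  2→20: 18 bp
  20→23: 3 bp
  23→29: 6 bp
  29→43: 14 bp
  43→61: 18 bp
  61→72: 11 bp
  72→83: 11 bp
  83→106: 23 bp
  106→111: 5 bp
  111→123: 12 bp
  123→130: 7 bp
  130→136: 6 bp
  136→145: 9 bp
  145→157: 12 bp
  157→160: 3 bp
  160→168: 8 bp
  168→179: 11 bp
  179→2 (wrap): 184-179+2 = 7 bp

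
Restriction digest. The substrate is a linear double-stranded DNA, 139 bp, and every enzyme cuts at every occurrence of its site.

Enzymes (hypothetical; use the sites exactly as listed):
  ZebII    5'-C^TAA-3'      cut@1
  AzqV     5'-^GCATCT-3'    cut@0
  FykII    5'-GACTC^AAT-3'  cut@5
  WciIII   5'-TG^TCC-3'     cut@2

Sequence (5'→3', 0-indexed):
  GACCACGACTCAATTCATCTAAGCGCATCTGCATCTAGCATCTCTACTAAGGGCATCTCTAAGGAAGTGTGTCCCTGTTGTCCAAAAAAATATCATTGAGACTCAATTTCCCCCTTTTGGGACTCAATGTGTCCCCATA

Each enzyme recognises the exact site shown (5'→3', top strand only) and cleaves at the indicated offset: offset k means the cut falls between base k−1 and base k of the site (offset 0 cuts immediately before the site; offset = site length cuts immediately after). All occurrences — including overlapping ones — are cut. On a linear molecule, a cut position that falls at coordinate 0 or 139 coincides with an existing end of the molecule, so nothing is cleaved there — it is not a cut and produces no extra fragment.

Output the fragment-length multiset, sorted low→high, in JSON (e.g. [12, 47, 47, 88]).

Site scan:
  ZebII CTAA/1: at [18, 46, 58] ⇒ [19, 47, 59]
  AzqV GCATCT/0: at [24, 30, 37, 52] ⇒ [24, 30, 37, 52]
  FykII GACTCAAT/5: at [6, 99, 120] ⇒ [11, 104, 125]
  WciIII TGTCC/2: at [69, 78, 129] ⇒ [71, 80, 131]

Pooled cuts: [11, 19, 24, 30, 37, 47, 52, 59, 71, 80, 104, 125, 131]

Fragment lengths:
  [0,11): 11 bp
  [11,19): 8 bp
  [19,24): 5 bp
  [24,30): 6 bp
  [30,37): 7 bp
  [37,47): 10 bp
  [47,52): 5 bp
  [52,59): 7 bp
  [59,71): 12 bp
  [71,80): 9 bp
  [80,104): 24 bp
  [104,125): 21 bp
  [125,131): 6 bp
  [131,139): 8 bp

[5,5,6,6,7,7,8,8,9,10,11,12,21,24]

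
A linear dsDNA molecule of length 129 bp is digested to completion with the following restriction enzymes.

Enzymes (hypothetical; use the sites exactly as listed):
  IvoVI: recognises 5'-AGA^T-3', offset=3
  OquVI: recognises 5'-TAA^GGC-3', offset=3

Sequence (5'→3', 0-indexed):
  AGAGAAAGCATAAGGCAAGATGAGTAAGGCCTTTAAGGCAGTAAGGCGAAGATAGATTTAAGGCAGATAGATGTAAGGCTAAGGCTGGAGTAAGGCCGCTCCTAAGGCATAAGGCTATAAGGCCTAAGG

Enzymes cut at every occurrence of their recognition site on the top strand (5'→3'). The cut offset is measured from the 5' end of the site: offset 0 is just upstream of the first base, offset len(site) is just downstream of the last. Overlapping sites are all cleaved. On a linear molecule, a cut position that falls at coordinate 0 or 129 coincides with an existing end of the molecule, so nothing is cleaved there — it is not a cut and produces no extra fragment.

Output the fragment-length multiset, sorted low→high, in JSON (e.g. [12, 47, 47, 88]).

[4,4,5,5,6,6,7,7,7,8,8,8,9,9,11,12,13]

Scan for sites:
  IvoVI AGAT/3: at [17, 49, 53, 64, 68] ⇒ [20, 52, 56, 67, 71]
  OquVI TAAGGC/3: at [10, 24, 33, 41, 58, 73, 79, 90, 102, 109, 117] ⇒ [13, 27, 36, 44, 61, 76, 82, 93, 105, 112, 120]

All cut coordinates (distinct, sorted): [13, 20, 27, 36, 44, 52, 56, 61, 67, 71, 76, 82, 93, 105, 112, 120]

Fragment lengths:
  [0,13): 13 bp
  [13,20): 7 bp
  [20,27): 7 bp
  [27,36): 9 bp
  [36,44): 8 bp
  [44,52): 8 bp
  [52,56): 4 bp
  [56,61): 5 bp
  [61,67): 6 bp
  [67,71): 4 bp
  [71,76): 5 bp
  [76,82): 6 bp
  [82,93): 11 bp
  [93,105): 12 bp
  [105,112): 7 bp
  [112,120): 8 bp
  [120,129): 9 bp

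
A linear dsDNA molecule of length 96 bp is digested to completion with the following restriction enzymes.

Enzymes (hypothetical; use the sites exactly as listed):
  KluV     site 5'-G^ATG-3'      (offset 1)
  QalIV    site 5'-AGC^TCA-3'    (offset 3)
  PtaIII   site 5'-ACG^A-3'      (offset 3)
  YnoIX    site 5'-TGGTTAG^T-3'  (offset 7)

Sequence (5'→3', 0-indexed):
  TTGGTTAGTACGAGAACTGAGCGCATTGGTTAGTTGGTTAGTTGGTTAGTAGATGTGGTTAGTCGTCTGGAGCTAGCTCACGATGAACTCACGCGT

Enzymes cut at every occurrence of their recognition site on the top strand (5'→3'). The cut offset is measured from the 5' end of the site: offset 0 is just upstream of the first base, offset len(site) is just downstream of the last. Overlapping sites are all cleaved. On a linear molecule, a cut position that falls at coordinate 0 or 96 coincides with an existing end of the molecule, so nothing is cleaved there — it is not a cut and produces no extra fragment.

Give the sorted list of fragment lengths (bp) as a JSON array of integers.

[3,4,5,8,8,8,10,14,15,21]

Site scan:
  KluV GATG/1: at [51, 81] ⇒ [52, 82]
  QalIV AGCTCA/3: at [74] ⇒ [77]
  PtaIII ACGA/3: at [9, 79] ⇒ [12, 82]
  YnoIX TGGTTAGT/7: at [1, 26, 34, 42, 55] ⇒ [8, 33, 41, 49, 62]

All cut coordinates (distinct, sorted): [8, 12, 33, 41, 49, 52, 62, 77, 82]

Fragment lengths:
  [0,8): 8 bp
  [8,12): 4 bp
  [12,33): 21 bp
  [33,41): 8 bp
  [41,49): 8 bp
  [49,52): 3 bp
  [52,62): 10 bp
  [62,77): 15 bp
  [77,82): 5 bp
  [82,96): 14 bp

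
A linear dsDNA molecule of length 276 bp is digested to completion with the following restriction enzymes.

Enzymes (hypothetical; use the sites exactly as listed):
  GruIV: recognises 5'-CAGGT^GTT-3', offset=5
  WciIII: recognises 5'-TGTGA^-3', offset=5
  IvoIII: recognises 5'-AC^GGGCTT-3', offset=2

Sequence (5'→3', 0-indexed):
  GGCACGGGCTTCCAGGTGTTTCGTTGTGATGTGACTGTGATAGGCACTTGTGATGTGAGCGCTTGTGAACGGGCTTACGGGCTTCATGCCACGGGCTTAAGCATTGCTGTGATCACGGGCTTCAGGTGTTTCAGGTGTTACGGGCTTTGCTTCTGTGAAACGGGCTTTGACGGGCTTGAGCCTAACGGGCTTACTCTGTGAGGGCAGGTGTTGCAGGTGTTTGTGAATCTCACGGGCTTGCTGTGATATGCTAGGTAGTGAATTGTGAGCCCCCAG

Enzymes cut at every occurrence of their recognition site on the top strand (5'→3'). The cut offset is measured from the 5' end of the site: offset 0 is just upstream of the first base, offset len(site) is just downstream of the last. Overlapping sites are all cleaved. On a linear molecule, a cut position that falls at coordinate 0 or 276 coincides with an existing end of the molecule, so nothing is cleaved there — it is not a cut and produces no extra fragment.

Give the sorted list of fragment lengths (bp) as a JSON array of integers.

Per-enzyme occurrences:
  GruIV (CAGGTGTT, off=5): starts [12, 122, 131, 204, 213] → cuts [17, 127, 136, 209, 218]
  WciIII (TGTGA, off=5): starts [24, 29, 35, 48, 53, 63, 107, 153, 196, 221, 241, 263] → cuts [29, 34, 40, 53, 58, 68, 112, 158, 201, 226, 246, 268]
  IvoIII (ACGGGCTT, off=2): starts [3, 68, 76, 90, 114, 139, 159, 169, 184, 231] → cuts [5, 70, 78, 92, 116, 141, 161, 171, 186, 233]

Pooled cuts: [5, 17, 29, 34, 40, 53, 58, 68, 70, 78, 92, 112, 116, 127, 136, 141, 158, 161, 171, 186, 201, 209, 218, 226, 233, 246, 268]

Fragments:
  [0,5): 5 bp
  [5,17): 12 bp
  [17,29): 12 bp
  [29,34): 5 bp
  [34,40): 6 bp
  [40,53): 13 bp
  [53,58): 5 bp
  [58,68): 10 bp
  [68,70): 2 bp
  [70,78): 8 bp
  [78,92): 14 bp
  [92,112): 20 bp
  [112,116): 4 bp
  [116,127): 11 bp
  [127,136): 9 bp
  [136,141): 5 bp
  [141,158): 17 bp
  [158,161): 3 bp
  [161,171): 10 bp
  [171,186): 15 bp
  [186,201): 15 bp
  [201,209): 8 bp
  [209,218): 9 bp
  [218,226): 8 bp
  [226,233): 7 bp
  [233,246): 13 bp
  [246,268): 22 bp
  [268,276): 8 bp

[2,3,4,5,5,5,5,6,7,8,8,8,8,9,9,10,10,11,12,12,13,13,14,15,15,17,20,22]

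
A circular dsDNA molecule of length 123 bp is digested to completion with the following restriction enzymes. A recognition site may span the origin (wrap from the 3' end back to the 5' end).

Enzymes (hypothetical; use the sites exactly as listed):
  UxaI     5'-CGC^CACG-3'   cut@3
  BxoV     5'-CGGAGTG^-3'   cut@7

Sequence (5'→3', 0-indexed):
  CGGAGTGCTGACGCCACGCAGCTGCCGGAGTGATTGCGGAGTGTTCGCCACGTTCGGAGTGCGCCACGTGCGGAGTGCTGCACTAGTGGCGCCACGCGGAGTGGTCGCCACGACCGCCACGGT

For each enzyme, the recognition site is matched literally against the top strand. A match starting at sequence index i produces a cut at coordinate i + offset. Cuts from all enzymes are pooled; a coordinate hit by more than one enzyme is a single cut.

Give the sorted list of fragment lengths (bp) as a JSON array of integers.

[3,5,5,7,9,11,11,13,13,13,15,18]

Site scan:
  UxaI (CGCCACG, off=3): starts [11, 45, 61, 89, 105, 114] → cuts [14, 48, 64, 92, 108, 117]
  BxoV (CGGAGTG, off=7): starts [0, 25, 36, 54, 70, 96] → cuts [7, 32, 43, 61, 77, 103]

Pooled cuts: [7, 14, 32, 43, 48, 61, 64, 77, 92, 103, 108, 117]

Fragment lengths:
  7→14: 7 bp
  14→32: 18 bp
  32→43: 11 bp
  43→48: 5 bp
  48→61: 13 bp
  61→64: 3 bp
  64→77: 13 bp
  77→92: 15 bp
  92→103: 11 bp
  103→108: 5 bp
  108→117: 9 bp
  117→7 (wrap): 123-117+7 = 13 bp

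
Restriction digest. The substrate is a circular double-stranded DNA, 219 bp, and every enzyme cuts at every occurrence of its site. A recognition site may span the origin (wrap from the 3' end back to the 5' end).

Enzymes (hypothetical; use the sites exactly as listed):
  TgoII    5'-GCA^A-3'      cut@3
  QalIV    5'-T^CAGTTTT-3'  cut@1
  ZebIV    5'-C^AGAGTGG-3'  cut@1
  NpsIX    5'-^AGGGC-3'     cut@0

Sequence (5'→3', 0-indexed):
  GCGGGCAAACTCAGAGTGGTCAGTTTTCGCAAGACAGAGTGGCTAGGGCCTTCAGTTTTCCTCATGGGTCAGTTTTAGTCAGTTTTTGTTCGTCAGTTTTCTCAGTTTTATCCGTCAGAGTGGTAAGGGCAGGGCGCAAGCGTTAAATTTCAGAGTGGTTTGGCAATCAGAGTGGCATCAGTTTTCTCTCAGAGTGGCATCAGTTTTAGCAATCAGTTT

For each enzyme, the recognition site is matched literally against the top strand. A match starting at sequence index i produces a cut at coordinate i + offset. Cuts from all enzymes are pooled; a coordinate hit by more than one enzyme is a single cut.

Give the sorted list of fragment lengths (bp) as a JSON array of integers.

[3,4,5,5,8,8,8,9,9,9,10,10,10,11,11,12,13,14,14,14,15,17]

Scan for sites:
  TgoII (GCAA, off=3): starts [4, 28, 135, 162, 208] → cuts [7, 31, 138, 165, 211]
  QalIV (TCAGTTTT, off=1): starts [19, 51, 68, 78, 92, 101, 177, 199] → cuts [20, 52, 69, 79, 93, 102, 178, 200]
  ZebIV (CAGAGTGG, off=1): starts [11, 34, 115, 150, 167, 189] → cuts [12, 35, 116, 151, 168, 190]
  NpsIX (AGGGC, off=0): starts [44, 125, 130] → cuts [44, 125, 130]

All cut coordinates (distinct, sorted): [7, 12, 20, 31, 35, 44, 52, 69, 79, 93, 102, 116, 125, 130, 138, 151, 165, 168, 178, 190, 200, 211]

Fragments:
  7→12: 5 bp
  12→20: 8 bp
  20→31: 11 bp
  31→35: 4 bp
  35→44: 9 bp
  44→52: 8 bp
  52→69: 17 bp
  69→79: 10 bp
  79→93: 14 bp
  93→102: 9 bp
  102→116: 14 bp
  116→125: 9 bp
  125→130: 5 bp
  130→138: 8 bp
  138→151: 13 bp
  151→165: 14 bp
  165→168: 3 bp
  168→178: 10 bp
  178→190: 12 bp
  190→200: 10 bp
  200→211: 11 bp
  211→7 (wrap): 219-211+7 = 15 bp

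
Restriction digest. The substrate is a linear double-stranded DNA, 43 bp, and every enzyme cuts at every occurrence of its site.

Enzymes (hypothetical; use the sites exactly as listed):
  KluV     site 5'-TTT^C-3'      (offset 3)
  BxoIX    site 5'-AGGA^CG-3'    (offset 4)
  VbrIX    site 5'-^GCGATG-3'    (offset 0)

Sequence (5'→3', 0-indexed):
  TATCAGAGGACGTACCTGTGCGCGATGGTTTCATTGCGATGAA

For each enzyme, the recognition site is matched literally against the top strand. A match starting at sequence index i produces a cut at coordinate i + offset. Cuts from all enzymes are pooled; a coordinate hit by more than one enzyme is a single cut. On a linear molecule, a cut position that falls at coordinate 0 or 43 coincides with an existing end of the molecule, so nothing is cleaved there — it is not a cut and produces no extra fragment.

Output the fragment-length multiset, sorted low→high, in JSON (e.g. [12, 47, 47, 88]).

[4,8,10,10,11]

Scan for sites:
  KluV (TTTC, off=3): starts [28] → cuts [31]
  BxoIX (AGGACG, off=4): starts [6] → cuts [10]
  VbrIX (GCGATG, off=0): starts [21, 35] → cuts [21, 35]

Pooled cuts: [10, 21, 31, 35]

Fragment lengths:
  [0,10): 10 bp
  [10,21): 11 bp
  [21,31): 10 bp
  [31,35): 4 bp
  [35,43): 8 bp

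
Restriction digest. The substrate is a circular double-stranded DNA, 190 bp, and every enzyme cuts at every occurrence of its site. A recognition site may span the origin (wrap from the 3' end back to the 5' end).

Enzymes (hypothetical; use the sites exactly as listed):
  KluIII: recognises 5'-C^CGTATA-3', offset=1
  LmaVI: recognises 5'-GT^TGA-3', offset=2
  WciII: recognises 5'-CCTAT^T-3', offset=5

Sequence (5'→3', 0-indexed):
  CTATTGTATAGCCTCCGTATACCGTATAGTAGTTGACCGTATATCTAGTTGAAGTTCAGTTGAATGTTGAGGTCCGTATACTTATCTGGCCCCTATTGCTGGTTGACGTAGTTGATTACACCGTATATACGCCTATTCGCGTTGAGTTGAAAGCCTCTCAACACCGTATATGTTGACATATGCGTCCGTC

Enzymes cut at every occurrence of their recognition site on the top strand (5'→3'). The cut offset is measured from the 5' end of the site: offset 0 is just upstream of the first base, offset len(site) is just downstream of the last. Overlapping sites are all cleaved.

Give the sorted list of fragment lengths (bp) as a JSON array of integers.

Per-enzyme occurrences:
  KluIII (CCGTATA, off=1): starts [14, 21, 36, 73, 120, 163] → cuts [15, 22, 37, 74, 121, 164]
  LmaVI (GTTGA, off=2): starts [31, 47, 58, 65, 101, 110, 140, 145, 171] → cuts [33, 49, 60, 67, 103, 112, 142, 147, 173]
  WciII (CCTATT, off=5): starts [91, 131, 189] → cuts [4, 96, 136]

All cut coordinates (distinct, sorted): [4, 15, 22, 33, 37, 49, 60, 67, 74, 96, 103, 112, 121, 136, 142, 147, 164, 173]

Fragments:
  4→15: 11 bp
  15→22: 7 bp
  22→33: 11 bp
  33→37: 4 bp
  37→49: 12 bp
  49→60: 11 bp
  60→67: 7 bp
  67→74: 7 bp
  74→96: 22 bp
  96→103: 7 bp
  103→112: 9 bp
  112→121: 9 bp
  121→136: 15 bp
  136→142: 6 bp
  142→147: 5 bp
  147→164: 17 bp
  164→173: 9 bp
  173→4 (wrap): 190-173+4 = 21 bp

[4,5,6,7,7,7,7,9,9,9,11,11,11,12,15,17,21,22]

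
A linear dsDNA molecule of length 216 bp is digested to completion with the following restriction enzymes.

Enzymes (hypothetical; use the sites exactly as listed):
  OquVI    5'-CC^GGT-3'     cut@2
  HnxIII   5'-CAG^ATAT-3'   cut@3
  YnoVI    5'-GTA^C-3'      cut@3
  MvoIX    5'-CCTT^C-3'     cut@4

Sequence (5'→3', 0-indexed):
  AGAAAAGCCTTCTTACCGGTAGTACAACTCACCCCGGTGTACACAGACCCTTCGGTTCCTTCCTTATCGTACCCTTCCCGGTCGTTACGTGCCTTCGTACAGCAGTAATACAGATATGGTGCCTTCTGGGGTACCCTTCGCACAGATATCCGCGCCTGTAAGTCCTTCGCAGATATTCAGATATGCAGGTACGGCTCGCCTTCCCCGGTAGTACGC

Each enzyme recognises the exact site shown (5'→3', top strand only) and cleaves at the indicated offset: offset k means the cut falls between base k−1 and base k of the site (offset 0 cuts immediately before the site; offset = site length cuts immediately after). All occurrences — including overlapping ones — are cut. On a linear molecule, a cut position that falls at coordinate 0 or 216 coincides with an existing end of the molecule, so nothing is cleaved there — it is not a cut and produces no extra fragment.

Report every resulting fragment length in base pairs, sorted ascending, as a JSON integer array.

Site scan:
  OquVI CCGGT/2: at [15, 33, 77, 204] ⇒ [17, 35, 79, 206]
  HnxIII CAGATAT/3: at [110, 142, 169, 177] ⇒ [113, 145, 172, 180]
  YnoVI GTAC/3: at [21, 38, 68, 96, 130, 188, 210] ⇒ [24, 41, 71, 99, 133, 191, 213]
  MvoIX CCTTC/4: at [7, 48, 57, 72, 91, 121, 134, 163, 198] ⇒ [11, 52, 61, 76, 95, 125, 138, 167, 202]

All cut coordinates (distinct, sorted): [11, 17, 24, 35, 41, 52, 61, 71, 76, 79, 95, 99, 113, 125, 133, 138, 145, 167, 172, 180, 191, 202, 206, 213]

Fragments:
  [0,11): 11 bp
  [11,17): 6 bp
  [17,24): 7 bp
  [24,35): 11 bp
  [35,41): 6 bp
  [41,52): 11 bp
  [52,61): 9 bp
  [61,71): 10 bp
  [71,76): 5 bp
  [76,79): 3 bp
  [79,95): 16 bp
  [95,99): 4 bp
  [99,113): 14 bp
  [113,125): 12 bp
  [125,133): 8 bp
  [133,138): 5 bp
  [138,145): 7 bp
  [145,167): 22 bp
  [167,172): 5 bp
  [172,180): 8 bp
  [180,191): 11 bp
  [191,202): 11 bp
  [202,206): 4 bp
  [206,213): 7 bp
  [213,216): 3 bp

[3,3,4,4,5,5,5,6,6,7,7,7,8,8,9,10,11,11,11,11,11,12,14,16,22]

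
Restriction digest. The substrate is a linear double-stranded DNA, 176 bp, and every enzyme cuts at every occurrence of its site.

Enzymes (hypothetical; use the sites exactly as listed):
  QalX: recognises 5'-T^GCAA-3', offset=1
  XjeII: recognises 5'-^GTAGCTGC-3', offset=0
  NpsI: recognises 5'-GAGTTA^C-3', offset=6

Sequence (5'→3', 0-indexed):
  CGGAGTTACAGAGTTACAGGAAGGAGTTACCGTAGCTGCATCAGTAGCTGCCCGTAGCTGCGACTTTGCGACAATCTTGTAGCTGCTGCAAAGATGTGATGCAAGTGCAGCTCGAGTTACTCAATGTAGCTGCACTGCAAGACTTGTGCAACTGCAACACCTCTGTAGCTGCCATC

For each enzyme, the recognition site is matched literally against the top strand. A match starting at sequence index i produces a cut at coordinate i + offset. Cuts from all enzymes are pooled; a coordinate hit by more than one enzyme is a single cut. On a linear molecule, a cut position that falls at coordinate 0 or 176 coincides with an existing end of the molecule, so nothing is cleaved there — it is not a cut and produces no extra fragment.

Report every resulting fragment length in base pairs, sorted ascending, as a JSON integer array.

[2,6,6,8,8,9,10,11,11,11,12,12,13,13,19,25]

Scan for sites:
  QalX (TGCAA, off=1): starts [86, 99, 135, 146, 152] → cuts [87, 100, 136, 147, 153]
  XjeII (GTAGCTGC, off=0): starts [31, 43, 53, 78, 125, 164] → cuts [31, 43, 53, 78, 125, 164]
  NpsI (GAGTTAC, off=6): starts [2, 10, 23, 113] → cuts [8, 16, 29, 119]

All cut coordinates (distinct, sorted): [8, 16, 29, 31, 43, 53, 78, 87, 100, 119, 125, 136, 147, 153, 164]

Fragments:
  [0,8): 8 bp
  [8,16): 8 bp
  [16,29): 13 bp
  [29,31): 2 bp
  [31,43): 12 bp
  [43,53): 10 bp
  [53,78): 25 bp
  [78,87): 9 bp
  [87,100): 13 bp
  [100,119): 19 bp
  [119,125): 6 bp
  [125,136): 11 bp
  [136,147): 11 bp
  [147,153): 6 bp
  [153,164): 11 bp
  [164,176): 12 bp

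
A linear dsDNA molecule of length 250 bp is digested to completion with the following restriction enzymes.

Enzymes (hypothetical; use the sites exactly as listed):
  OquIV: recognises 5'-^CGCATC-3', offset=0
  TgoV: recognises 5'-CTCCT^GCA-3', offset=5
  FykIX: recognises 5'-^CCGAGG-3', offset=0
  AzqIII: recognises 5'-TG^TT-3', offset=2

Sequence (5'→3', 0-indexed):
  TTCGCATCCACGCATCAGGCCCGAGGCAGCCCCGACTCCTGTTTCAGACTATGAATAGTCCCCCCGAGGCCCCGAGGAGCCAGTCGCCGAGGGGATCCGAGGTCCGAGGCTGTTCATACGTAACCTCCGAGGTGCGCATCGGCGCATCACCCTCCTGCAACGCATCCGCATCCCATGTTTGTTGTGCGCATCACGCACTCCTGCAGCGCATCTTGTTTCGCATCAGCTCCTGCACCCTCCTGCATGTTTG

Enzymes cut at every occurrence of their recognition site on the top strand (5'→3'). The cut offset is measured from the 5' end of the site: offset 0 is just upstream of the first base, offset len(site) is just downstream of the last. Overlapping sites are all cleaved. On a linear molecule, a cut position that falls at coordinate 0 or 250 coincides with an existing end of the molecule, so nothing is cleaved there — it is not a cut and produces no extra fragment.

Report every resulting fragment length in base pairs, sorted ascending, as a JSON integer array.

[2,3,4,4,4,4,5,5,6,7,8,8,8,8,9,9,10,10,10,11,13,14,14,15,16,21,22]

Site scan:
  OquIV (CGCATC, off=0): starts [2, 10, 134, 142, 160, 166, 186, 206, 218] → cuts [2, 10, 134, 142, 160, 166, 186, 206, 218]
  TgoV (CTCCTGCA, off=5): starts [151, 197, 226, 236] → cuts [156, 202, 231, 241]
  FykIX (CCGAGG, off=0): starts [20, 63, 71, 86, 96, 103, 126] → cuts [20, 63, 71, 86, 96, 103, 126]
  AzqIII (TGTT, off=2): starts [39, 110, 175, 179, 213, 244] → cuts [41, 112, 177, 181, 215, 246]

Pooled cuts: [2, 10, 20, 41, 63, 71, 86, 96, 103, 112, 126, 134, 142, 156, 160, 166, 177, 181, 186, 202, 206, 215, 218, 231, 241, 246]

Fragment lengths:
  [0,2): 2 bp
  [2,10): 8 bp
  [10,20): 10 bp
  [20,41): 21 bp
  [41,63): 22 bp
  [63,71): 8 bp
  [71,86): 15 bp
  [86,96): 10 bp
  [96,103): 7 bp
  [103,112): 9 bp
  [112,126): 14 bp
  [126,134): 8 bp
  [134,142): 8 bp
  [142,156): 14 bp
  [156,160): 4 bp
  [160,166): 6 bp
  [166,177): 11 bp
  [177,181): 4 bp
  [181,186): 5 bp
  [186,202): 16 bp
  [202,206): 4 bp
  [206,215): 9 bp
  [215,218): 3 bp
  [218,231): 13 bp
  [231,241): 10 bp
  [241,246): 5 bp
  [246,250): 4 bp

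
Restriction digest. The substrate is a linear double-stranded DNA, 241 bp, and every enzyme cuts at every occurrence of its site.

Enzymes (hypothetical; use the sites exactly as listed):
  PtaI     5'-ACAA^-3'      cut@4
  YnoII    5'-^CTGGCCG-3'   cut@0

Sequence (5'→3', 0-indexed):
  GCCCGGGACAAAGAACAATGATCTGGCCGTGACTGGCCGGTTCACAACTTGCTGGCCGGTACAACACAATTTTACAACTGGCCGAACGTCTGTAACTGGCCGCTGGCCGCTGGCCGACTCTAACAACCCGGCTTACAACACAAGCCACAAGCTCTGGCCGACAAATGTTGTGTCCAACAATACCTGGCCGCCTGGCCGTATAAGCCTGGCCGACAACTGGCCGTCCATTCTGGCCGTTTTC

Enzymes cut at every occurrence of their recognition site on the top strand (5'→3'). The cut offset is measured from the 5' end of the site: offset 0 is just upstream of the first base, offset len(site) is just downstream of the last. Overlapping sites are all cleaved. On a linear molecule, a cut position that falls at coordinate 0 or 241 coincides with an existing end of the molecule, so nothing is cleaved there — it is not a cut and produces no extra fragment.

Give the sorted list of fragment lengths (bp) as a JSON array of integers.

Scan for sites:
  PtaI (ACAA, off=4): starts [7, 14, 43, 60, 65, 73, 122, 134, 139, 146, 160, 176, 212] → cuts [11, 18, 47, 64, 69, 77, 126, 138, 143, 150, 164, 180, 216]
  YnoII (CTGGCCG, off=0): starts [22, 32, 51, 77, 95, 102, 109, 153, 183, 191, 205, 216, 229] → cuts [22, 32, 51, 77, 95, 102, 109, 153, 183, 191, 205, 216, 229]

Pooled cuts: [11, 18, 22, 32, 47, 51, 64, 69, 77, 95, 102, 109, 126, 138, 143, 150, 153, 164, 180, 183, 191, 205, 216, 229]

Fragment lengths:
  [0,11): 11 bp
  [11,18): 7 bp
  [18,22): 4 bp
  [22,32): 10 bp
  [32,47): 15 bp
  [47,51): 4 bp
  [51,64): 13 bp
  [64,69): 5 bp
  [69,77): 8 bp
  [77,95): 18 bp
  [95,102): 7 bp
  [102,109): 7 bp
  [109,126): 17 bp
  [126,138): 12 bp
  [138,143): 5 bp
  [143,150): 7 bp
  [150,153): 3 bp
  [153,164): 11 bp
  [164,180): 16 bp
  [180,183): 3 bp
  [183,191): 8 bp
  [191,205): 14 bp
  [205,216): 11 bp
  [216,229): 13 bp
  [229,241): 12 bp

[3,3,4,4,5,5,7,7,7,7,8,8,10,11,11,11,12,12,13,13,14,15,16,17,18]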